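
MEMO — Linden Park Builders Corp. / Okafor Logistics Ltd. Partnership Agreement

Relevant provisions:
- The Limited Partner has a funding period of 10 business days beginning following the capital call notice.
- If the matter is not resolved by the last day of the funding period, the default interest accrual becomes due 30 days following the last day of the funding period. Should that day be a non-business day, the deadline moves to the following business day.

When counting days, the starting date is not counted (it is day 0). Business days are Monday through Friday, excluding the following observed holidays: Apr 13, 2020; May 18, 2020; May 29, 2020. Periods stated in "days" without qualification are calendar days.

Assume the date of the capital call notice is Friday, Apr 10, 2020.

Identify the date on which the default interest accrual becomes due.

May 27, 2020

The last day of the funding period: counting 10 business days from Friday, Apr 10, 2020 (Apr 14, Apr 15, Apr 16, Apr 17, Apr 20, Apr 21, Apr 22, Apr 23, Apr 24, Apr 27, skipping weekends and the listed holiday on Apr 13) reaches Monday, Apr 27, 2020.
The date on which the default interest accrual becomes due: Apr 27, 2020 + 30 days = May 27, 2020. May 27, 2020 is a Wednesday and is not a listed holiday, so no roll-forward applies.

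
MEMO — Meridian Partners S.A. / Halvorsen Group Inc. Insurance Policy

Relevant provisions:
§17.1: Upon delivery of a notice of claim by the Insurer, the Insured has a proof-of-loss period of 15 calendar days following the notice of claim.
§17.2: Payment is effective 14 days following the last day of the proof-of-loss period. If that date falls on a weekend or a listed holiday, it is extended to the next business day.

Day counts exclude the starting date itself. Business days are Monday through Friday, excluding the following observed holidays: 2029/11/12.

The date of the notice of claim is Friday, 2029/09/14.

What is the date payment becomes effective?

2029/10/15

The last day of the proof-of-loss period: 15 calendar days after 2029/09/14 is 2029/09/29.
The date payment becomes effective: 14 calendar days after 2029/09/29 is 2029/10/13. That falls on a Saturday, so it rolls to the next business day, Monday, 2029/10/15.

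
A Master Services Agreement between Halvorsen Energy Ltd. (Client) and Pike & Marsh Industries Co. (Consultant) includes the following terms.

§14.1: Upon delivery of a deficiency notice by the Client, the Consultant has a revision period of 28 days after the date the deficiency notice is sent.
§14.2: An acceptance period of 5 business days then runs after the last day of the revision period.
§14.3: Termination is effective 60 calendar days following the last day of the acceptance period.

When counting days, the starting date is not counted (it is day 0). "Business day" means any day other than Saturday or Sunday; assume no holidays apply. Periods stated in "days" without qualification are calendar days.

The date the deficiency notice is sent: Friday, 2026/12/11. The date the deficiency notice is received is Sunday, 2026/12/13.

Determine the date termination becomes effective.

The last day of the revision period: 2026/12/11 + 28 days = 2027/01/08.
The last day of the acceptance period: 5 business days after Friday, 2027/01/08, skipping weekends — Jan 11, Jan 12, Jan 13, Jan 14, Jan 15 — lands on Friday, 2027/01/15.
The date termination becomes effective: 60 calendar days after 2027/01/15 is 2027/03/16.

2027/03/16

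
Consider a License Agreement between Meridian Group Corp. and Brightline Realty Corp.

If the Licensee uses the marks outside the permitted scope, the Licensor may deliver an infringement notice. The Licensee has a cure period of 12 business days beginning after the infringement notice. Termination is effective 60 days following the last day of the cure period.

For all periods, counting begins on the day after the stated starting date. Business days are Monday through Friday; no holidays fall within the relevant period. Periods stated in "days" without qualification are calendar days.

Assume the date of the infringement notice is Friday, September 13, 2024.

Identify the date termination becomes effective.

The last day of the cure period: 12 business days after Friday, September 13, 2024, skipping weekends — Sep 16, Sep 17, Sep 18, Sep 19, …, Sep 27, Sep 30, Oct 1 — lands on Tuesday, October 1, 2024.
The date termination becomes effective: 60 calendar days after October 1, 2024 is November 30, 2024.

November 30, 2024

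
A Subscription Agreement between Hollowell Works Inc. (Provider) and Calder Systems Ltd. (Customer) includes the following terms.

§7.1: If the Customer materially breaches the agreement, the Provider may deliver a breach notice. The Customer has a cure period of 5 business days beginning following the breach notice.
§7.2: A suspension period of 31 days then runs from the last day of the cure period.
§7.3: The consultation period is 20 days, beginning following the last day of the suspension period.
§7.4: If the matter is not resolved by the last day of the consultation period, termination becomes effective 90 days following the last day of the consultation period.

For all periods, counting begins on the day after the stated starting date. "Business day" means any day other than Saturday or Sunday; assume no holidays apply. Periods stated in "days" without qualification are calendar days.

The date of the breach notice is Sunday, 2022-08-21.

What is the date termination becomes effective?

The last day of the cure period: counting 5 business days from Sunday, 2022-08-21 (Aug 22, Aug 23, Aug 24, Aug 25, Aug 26, skipping weekends) reaches Friday, 2022-08-26.
Adding 31 calendar days to 2022-08-26 gives 2022-09-26, which is the last day of the suspension period.
The last day of the consultation period: 2022-09-26 + 20 days = 2022-10-16.
The date termination becomes effective: 90 calendar days after 2022-10-16 is 2023-01-14.

2023-01-14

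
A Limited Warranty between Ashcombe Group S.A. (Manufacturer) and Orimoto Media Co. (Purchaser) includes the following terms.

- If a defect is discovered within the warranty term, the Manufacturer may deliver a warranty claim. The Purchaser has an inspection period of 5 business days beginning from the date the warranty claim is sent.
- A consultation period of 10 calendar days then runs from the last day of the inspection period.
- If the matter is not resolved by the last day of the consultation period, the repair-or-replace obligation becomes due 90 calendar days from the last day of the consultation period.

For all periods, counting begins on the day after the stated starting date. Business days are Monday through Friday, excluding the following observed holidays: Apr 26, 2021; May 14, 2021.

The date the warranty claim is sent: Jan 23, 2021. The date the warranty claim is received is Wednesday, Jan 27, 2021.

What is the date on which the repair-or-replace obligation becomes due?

May 9, 2021

The last day of the inspection period: 5 business days after Saturday, Jan 23, 2021, skipping weekends — Jan 25, Jan 26, Jan 27, Jan 28, Jan 29 — lands on Friday, Jan 29, 2021.
The last day of the consultation period: 10 calendar days after Jan 29, 2021 is Feb 8, 2021.
The date on which the repair-or-replace obligation becomes due: Feb 8, 2021 + 90 days = May 9, 2021.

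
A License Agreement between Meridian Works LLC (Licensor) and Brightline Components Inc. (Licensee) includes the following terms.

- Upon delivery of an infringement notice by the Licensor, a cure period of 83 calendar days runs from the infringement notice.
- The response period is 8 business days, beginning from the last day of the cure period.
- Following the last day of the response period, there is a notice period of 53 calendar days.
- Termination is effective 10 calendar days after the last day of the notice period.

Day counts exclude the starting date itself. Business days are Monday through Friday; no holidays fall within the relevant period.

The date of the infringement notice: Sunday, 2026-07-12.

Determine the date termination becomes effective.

The last day of the cure period: 2026-07-12 + 83 days = 2026-10-03.
The last day of the response period: 8 business days after Saturday, 2026-10-03, skipping weekends — Oct 5, Oct 6, Oct 7, Oct 8, Oct 9, Oct 12, Oct 13, Oct 14 — lands on Wednesday, 2026-10-14.
The last day of the notice period: 53 calendar days after 2026-10-14 is 2026-12-06.
The date termination becomes effective: 2026-12-06 + 10 days = 2026-12-16.

2026-12-16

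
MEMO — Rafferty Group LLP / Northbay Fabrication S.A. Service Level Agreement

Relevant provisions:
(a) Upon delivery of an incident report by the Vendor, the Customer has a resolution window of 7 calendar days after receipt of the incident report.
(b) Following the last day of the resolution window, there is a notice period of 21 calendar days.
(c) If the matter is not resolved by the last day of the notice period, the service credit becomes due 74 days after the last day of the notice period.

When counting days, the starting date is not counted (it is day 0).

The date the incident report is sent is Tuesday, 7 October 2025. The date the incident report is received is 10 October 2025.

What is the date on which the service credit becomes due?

20 January 2026

Adding 7 calendar days to 10 October 2025 gives 17 October 2025, which is the last day of the resolution window.
The last day of the notice period: 21 calendar days after 17 October 2025 is 7 November 2025.
The date on which the service credit becomes due: 74 calendar days after 7 November 2025 is 20 January 2026.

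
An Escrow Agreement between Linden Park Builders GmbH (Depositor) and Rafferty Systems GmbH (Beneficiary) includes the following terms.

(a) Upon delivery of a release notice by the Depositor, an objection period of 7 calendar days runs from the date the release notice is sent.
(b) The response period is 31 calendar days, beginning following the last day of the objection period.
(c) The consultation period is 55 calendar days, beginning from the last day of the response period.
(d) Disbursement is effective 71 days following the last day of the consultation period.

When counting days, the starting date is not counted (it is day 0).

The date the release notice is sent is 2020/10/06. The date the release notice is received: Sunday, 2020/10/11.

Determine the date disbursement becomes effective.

2021/03/19

The last day of the objection period: 7 calendar days after 2020/10/06 is 2020/10/13.
Adding 31 calendar days to 2020/10/13 gives 2020/11/13, which is the last day of the response period.
The last day of the consultation period: 55 calendar days after 2020/11/13 is 2021/01/07.
The date disbursement becomes effective: 2021/01/07 + 71 days = 2021/03/19.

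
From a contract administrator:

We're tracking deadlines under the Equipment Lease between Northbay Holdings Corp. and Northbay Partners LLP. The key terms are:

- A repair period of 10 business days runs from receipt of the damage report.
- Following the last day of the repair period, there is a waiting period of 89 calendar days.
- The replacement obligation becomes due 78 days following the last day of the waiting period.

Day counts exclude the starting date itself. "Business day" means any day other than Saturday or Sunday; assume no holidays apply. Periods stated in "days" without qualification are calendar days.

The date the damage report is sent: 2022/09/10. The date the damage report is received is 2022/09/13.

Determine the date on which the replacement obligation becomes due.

From Tuesday, 2022/09/13, 10 business days (Sep 14, Sep 15, Sep 16, Sep 19, Sep 20, Sep 21, Sep 22, Sep 23, Sep 26, Sep 27, skipping weekends) brings us to Tuesday, 2022/09/27, which is the last day of the repair period.
Adding 89 calendar days to 2022/09/27 gives 2022/12/25, which is the last day of the waiting period.
The date on which the replacement obligation becomes due: 78 calendar days after 2022/12/25 is 2023/03/13.

2023/03/13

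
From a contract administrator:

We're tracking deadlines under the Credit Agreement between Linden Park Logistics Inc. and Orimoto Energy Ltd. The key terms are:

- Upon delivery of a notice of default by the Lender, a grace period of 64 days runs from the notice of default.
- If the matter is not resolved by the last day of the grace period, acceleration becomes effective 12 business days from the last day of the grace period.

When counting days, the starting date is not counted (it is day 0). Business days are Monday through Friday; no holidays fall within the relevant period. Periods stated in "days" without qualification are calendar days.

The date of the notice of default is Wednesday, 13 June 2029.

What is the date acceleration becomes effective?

3 September 2029

The last day of the grace period: 13 June 2029 + 64 days = 16 August 2029.
The date acceleration becomes effective: 12 business days after Thursday, 16 August 2029, skipping weekends — Aug 17, Aug 20, Aug 21, Aug 22, …, Aug 30, Aug 31, Sep 3 — lands on Monday, 3 September 2029.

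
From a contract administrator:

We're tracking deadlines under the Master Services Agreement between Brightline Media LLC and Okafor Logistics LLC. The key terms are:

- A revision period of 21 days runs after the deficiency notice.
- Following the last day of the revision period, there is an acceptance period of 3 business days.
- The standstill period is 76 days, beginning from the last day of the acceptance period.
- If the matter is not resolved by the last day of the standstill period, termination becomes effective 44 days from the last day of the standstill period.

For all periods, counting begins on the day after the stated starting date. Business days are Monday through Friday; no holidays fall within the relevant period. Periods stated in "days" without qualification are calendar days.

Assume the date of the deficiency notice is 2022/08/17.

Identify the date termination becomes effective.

2023/01/10

Adding 21 calendar days to 2022/08/17 gives 2022/09/07, which is the last day of the revision period.
From Wednesday, 2022/09/07, 3 business days (Sep 8, Sep 9, Sep 12, skipping weekends) brings us to Monday, 2022/09/12, which is the last day of the acceptance period.
The last day of the standstill period: 2022/09/12 + 76 days = 2022/11/27.
The date termination becomes effective: 2022/11/27 + 44 days = 2023/01/10.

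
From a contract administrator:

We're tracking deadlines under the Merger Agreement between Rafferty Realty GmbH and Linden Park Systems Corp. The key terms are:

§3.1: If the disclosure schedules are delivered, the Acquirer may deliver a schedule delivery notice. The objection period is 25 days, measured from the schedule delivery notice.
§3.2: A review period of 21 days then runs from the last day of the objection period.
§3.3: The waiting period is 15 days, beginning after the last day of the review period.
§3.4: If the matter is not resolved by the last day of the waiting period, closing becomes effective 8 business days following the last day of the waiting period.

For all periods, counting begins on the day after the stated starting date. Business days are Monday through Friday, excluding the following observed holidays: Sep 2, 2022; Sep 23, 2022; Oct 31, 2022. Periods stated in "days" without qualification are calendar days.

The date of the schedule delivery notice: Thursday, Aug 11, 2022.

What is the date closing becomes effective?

Adding 25 calendar days to Aug 11, 2022 gives Sep 5, 2022, which is the last day of the objection period.
The last day of the review period: Sep 5, 2022 + 21 days = Sep 26, 2022.
The last day of the waiting period: 15 calendar days after Sep 26, 2022 is Oct 11, 2022.
The date closing becomes effective: 8 business days after Tuesday, Oct 11, 2022, skipping weekends — Oct 12, Oct 13, Oct 14, Oct 17, Oct 18, Oct 19, Oct 20, Oct 21 — lands on Friday, Oct 21, 2022.

Oct 21, 2022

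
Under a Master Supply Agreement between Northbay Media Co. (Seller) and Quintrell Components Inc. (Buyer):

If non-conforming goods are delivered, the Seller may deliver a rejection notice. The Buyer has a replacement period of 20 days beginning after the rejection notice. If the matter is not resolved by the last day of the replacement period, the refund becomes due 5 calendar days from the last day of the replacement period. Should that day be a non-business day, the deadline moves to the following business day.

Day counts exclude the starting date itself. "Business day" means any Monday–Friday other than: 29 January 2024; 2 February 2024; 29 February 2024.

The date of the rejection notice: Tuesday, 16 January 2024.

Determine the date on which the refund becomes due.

The last day of the replacement period: 20 calendar days after 16 January 2024 is 5 February 2024.
Adding 5 calendar days to 5 February 2024 gives 10 February 2024, which is the date on which the refund becomes due. That falls on a Saturday, so it rolls to the next business day, Monday, 12 February 2024.

12 February 2024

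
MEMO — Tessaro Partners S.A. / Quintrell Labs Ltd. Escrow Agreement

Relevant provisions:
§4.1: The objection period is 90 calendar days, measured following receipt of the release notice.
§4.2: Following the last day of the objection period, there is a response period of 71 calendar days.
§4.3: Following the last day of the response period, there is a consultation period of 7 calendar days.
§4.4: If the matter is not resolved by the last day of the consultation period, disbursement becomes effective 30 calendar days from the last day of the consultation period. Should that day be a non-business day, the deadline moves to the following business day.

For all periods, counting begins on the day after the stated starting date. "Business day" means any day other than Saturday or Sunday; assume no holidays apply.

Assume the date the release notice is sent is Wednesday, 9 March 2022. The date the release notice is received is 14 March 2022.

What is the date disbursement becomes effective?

28 September 2022

Adding 90 calendar days to 14 March 2022 gives 12 June 2022, which is the last day of the objection period.
The last day of the response period: 12 June 2022 + 71 days = 22 August 2022.
The last day of the consultation period: 22 August 2022 + 7 days = 29 August 2022.
The date disbursement becomes effective: 30 calendar days after 29 August 2022 is 28 September 2022. 28 September 2022 is a Wednesday, so no roll-forward applies.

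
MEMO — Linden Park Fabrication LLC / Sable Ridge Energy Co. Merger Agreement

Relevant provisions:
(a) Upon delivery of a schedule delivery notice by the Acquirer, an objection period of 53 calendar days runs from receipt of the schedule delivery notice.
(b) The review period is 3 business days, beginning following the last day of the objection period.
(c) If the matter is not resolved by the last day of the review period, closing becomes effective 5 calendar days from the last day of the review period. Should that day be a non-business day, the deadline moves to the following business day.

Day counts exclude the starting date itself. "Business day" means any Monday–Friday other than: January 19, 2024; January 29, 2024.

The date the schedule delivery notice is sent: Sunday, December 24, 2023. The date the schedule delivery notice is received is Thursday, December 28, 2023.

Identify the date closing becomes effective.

Adding 53 calendar days to December 28, 2023 gives February 19, 2024, which is the last day of the objection period.
The last day of the review period: 3 business days after Monday, February 19, 2024, skipping weekends — Feb 20, Feb 21, Feb 22 — lands on Thursday, February 22, 2024.
The date closing becomes effective: February 22, 2024 + 5 days = February 27, 2024. February 27, 2024 is a Tuesday and is not a listed holiday, so no roll-forward applies.

February 27, 2024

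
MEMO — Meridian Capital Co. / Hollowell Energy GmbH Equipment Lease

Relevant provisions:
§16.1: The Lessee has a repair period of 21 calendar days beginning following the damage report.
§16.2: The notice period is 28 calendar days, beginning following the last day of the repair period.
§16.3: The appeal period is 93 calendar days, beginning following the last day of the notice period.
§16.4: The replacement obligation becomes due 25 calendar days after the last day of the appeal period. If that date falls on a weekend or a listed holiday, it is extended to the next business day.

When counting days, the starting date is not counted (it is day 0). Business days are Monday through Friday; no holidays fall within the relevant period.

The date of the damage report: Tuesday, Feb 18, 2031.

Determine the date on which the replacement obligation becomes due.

Aug 4, 2031

The last day of the repair period: Feb 18, 2031 + 21 days = Mar 11, 2031.
The last day of the notice period: 28 calendar days after Mar 11, 2031 is Apr 8, 2031.
The last day of the appeal period: 93 calendar days after Apr 8, 2031 is Jul 10, 2031.
The date on which the replacement obligation becomes due: 25 calendar days after Jul 10, 2031 is Aug 4, 2031. Aug 4, 2031 is a Monday, so no roll-forward applies.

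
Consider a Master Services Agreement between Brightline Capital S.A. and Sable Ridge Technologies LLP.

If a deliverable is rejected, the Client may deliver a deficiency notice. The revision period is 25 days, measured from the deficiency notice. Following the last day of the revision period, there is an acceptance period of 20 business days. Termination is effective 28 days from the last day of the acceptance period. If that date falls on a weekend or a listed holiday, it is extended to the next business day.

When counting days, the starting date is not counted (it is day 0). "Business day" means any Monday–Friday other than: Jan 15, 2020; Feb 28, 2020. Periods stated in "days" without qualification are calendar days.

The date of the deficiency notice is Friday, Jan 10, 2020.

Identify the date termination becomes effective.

Adding 25 calendar days to Jan 10, 2020 gives Feb 4, 2020, which is the last day of the revision period.
The last day of the acceptance period: 20 business days after Tuesday, Feb 4, 2020, skipping weekends and the listed holiday on Feb 28 — Feb 5, Feb 6, Feb 7, Feb 10, …, Mar 2, Mar 3, Mar 4 — lands on Wednesday, Mar 4, 2020.
The date termination becomes effective: Mar 4, 2020 + 28 days = Apr 1, 2020. Apr 1, 2020 is a Wednesday and is not a listed holiday, so no roll-forward applies.

Apr 1, 2020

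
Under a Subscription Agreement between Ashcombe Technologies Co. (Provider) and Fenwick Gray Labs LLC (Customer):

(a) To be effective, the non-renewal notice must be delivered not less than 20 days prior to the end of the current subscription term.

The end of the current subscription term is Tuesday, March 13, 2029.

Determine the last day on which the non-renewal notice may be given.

Counting back 20 calendar days from March 13, 2029 gives February 21, 2029.

February 21, 2029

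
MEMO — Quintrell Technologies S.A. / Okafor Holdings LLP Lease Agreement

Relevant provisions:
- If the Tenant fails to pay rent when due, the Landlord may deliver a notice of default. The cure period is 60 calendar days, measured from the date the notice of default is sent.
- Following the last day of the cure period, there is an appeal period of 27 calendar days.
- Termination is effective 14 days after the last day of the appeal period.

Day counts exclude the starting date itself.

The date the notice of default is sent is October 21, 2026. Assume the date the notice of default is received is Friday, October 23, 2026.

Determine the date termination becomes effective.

January 30, 2027

The last day of the cure period: 60 calendar days after October 21, 2026 is December 20, 2026.
Adding 27 calendar days to December 20, 2026 gives January 16, 2027, which is the last day of the appeal period.
The date termination becomes effective: January 16, 2027 + 14 days = January 30, 2027.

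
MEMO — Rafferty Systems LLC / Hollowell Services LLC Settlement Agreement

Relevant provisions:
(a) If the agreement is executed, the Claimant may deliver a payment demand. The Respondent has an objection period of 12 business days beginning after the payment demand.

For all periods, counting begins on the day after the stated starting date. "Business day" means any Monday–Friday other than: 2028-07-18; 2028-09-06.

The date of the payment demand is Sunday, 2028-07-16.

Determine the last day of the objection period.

2028-08-02

The last day of the objection period: counting 12 business days from Sunday, 2028-07-16 (Jul 17, Jul 19, Jul 20, Jul 21, …, Jul 31, Aug 1, Aug 2, skipping weekends and the listed holiday on Jul 18) reaches Wednesday, 2028-08-02.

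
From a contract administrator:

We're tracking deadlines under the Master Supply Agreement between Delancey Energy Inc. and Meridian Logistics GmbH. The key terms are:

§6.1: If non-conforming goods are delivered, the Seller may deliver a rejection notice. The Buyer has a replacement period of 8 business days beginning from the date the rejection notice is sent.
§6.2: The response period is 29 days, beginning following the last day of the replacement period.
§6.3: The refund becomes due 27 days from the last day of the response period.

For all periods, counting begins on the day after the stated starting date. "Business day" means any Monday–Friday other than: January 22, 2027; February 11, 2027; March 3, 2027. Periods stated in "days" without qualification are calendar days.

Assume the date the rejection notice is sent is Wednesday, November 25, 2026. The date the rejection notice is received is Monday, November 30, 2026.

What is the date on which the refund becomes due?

The last day of the replacement period: 8 business days after Wednesday, November 25, 2026, skipping weekends — Nov 26, Nov 27, Nov 30, Dec 1, Dec 2, Dec 3, Dec 4, Dec 7 — lands on Monday, December 7, 2026.
The last day of the response period: 29 calendar days after December 7, 2026 is January 5, 2027.
Adding 27 calendar days to January 5, 2027 gives February 1, 2027, which is the date on which the refund becomes due.

February 1, 2027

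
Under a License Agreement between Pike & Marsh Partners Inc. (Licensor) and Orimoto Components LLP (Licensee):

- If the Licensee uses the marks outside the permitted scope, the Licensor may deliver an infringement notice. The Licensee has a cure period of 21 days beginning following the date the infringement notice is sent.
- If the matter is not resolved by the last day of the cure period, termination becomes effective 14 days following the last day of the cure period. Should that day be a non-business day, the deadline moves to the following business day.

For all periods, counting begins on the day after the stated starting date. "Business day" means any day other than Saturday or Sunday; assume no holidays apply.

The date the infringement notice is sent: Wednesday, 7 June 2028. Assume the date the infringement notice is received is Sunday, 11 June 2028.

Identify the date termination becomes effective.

12 July 2028

Adding 21 calendar days to 7 June 2028 gives 28 June 2028, which is the last day of the cure period.
The date termination becomes effective: 28 June 2028 + 14 days = 12 July 2028. 12 July 2028 is a Wednesday, so no roll-forward applies.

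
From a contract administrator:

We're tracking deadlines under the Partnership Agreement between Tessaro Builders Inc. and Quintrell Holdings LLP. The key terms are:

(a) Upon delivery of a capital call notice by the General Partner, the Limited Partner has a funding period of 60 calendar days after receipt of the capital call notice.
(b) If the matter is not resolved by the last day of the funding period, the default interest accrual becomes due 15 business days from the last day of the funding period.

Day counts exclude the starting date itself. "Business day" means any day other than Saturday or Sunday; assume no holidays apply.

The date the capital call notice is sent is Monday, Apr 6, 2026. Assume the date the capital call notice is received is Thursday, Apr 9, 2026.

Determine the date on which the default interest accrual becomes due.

Jun 29, 2026

The last day of the funding period: 60 calendar days after Apr 9, 2026 is Jun 8, 2026.
The date on which the default interest accrual becomes due: 15 business days after Monday, Jun 8, 2026, skipping weekends — Jun 9, Jun 10, Jun 11, Jun 12, …, Jun 25, Jun 26, Jun 29 — lands on Monday, Jun 29, 2026.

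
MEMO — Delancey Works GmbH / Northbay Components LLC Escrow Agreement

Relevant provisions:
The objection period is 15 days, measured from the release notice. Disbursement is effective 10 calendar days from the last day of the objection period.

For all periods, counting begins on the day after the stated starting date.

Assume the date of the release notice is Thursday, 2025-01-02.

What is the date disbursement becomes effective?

The last day of the objection period: 15 calendar days after 2025-01-02 is 2025-01-17.
Adding 10 calendar days to 2025-01-17 gives 2025-01-27, which is the date disbursement becomes effective.

2025-01-27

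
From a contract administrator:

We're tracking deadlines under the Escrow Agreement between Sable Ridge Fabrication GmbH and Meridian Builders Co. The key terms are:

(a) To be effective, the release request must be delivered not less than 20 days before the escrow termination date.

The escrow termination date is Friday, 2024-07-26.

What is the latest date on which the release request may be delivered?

2024-07-06

2024-07-26 minus 20 days is 2024-07-06.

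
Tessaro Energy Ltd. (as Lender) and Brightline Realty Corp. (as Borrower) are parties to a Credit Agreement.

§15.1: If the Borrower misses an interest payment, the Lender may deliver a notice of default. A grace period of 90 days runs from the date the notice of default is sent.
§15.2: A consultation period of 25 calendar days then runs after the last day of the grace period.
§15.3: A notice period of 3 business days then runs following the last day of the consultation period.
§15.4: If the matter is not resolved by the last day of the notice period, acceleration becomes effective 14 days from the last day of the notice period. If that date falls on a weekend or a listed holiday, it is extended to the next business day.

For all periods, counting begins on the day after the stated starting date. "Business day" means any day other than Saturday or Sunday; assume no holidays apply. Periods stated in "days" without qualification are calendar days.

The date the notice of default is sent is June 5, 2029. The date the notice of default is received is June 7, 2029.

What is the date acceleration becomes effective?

October 17, 2029

The last day of the grace period: June 5, 2029 + 90 days = September 3, 2029.
Adding 25 calendar days to September 3, 2029 gives September 28, 2029, which is the last day of the consultation period.
The last day of the notice period: counting 3 business days from Friday, September 28, 2029 (Oct 1, Oct 2, Oct 3, skipping weekends) reaches Wednesday, October 3, 2029.
The date acceleration becomes effective: October 3, 2029 + 14 days = October 17, 2029. October 17, 2029 is a Wednesday, so no roll-forward applies.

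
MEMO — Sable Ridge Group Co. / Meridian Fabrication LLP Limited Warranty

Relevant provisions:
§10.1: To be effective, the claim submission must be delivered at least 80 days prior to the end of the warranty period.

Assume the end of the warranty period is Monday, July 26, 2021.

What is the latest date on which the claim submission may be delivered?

July 26, 2021 minus 80 days is May 7, 2021.

May 7, 2021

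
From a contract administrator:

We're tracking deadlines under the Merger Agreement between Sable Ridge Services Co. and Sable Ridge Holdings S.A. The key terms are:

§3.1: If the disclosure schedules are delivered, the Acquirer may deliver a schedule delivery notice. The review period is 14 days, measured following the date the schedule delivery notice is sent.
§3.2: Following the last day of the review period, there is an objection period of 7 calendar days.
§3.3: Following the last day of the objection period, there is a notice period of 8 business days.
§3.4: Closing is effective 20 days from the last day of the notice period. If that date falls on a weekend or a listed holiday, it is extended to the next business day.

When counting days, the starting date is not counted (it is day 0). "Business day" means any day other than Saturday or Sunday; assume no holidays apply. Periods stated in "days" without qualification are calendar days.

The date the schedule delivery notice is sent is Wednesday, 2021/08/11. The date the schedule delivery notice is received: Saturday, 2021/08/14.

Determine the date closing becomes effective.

Adding 14 calendar days to 2021/08/11 gives 2021/08/25, which is the last day of the review period.
The last day of the objection period: 7 calendar days after 2021/08/25 is 2021/09/01.
From Wednesday, 2021/09/01, 8 business days (Sep 2, Sep 3, Sep 6, Sep 7, Sep 8, Sep 9, Sep 10, Sep 13, skipping weekends) brings us to Monday, 2021/09/13, which is the last day of the notice period.
The date closing becomes effective: 20 calendar days after 2021/09/13 is 2021/10/03. That falls on a Sunday, so it rolls to the next business day, Monday, 2021/10/04.

2021/10/04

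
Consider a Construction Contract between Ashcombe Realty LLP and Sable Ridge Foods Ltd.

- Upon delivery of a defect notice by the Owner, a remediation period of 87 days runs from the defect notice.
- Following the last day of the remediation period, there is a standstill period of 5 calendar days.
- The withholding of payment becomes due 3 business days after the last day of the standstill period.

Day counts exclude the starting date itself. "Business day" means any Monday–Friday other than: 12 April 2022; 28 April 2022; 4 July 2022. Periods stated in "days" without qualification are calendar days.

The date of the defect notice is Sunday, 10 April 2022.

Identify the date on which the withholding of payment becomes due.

The last day of the remediation period: 10 April 2022 + 87 days = 6 July 2022.
The last day of the standstill period: 5 calendar days after 6 July 2022 is 11 July 2022.
The date on which the withholding of payment becomes due: counting 3 business days from Monday, 11 July 2022 (Jul 12, Jul 13, Jul 14, skipping weekends) reaches Thursday, 14 July 2022.

14 July 2022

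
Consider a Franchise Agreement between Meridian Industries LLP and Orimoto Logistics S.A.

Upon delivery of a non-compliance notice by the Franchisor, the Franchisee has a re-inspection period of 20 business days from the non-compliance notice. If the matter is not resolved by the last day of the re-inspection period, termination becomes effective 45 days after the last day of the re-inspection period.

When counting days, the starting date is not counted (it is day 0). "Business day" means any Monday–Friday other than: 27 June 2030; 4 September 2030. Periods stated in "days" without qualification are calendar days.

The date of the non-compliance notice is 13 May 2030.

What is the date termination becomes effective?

The last day of the re-inspection period: 20 business days after Monday, 13 May 2030, skipping weekends — May 14, May 15, May 16, May 17, …, Jun 6, Jun 7, Jun 10 — lands on Monday, 10 June 2030.
Adding 45 calendar days to 10 June 2030 gives 25 July 2030, which is the date termination becomes effective.

25 July 2030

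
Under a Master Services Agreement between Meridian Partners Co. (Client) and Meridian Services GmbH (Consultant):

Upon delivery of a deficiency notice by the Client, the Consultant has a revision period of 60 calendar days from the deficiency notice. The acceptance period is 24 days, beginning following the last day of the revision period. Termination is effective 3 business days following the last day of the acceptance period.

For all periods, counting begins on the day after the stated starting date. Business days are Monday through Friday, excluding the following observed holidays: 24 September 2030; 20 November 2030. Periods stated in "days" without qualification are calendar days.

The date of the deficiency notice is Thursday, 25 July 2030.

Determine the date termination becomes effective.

Adding 60 calendar days to 25 July 2030 gives 23 September 2030, which is the last day of the revision period.
The last day of the acceptance period: 24 calendar days after 23 September 2030 is 17 October 2030.
The date termination becomes effective: counting 3 business days from Thursday, 17 October 2030 (Oct 18, Oct 21, Oct 22, skipping weekends) reaches Tuesday, 22 October 2030.

22 October 2030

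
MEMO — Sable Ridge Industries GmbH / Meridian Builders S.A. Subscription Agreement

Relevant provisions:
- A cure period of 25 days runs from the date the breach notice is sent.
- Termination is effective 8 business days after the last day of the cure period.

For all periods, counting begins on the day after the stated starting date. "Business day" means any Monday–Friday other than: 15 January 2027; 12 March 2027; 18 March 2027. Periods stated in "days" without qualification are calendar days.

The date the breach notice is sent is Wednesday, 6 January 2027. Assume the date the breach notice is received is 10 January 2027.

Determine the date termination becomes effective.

10 February 2027

Adding 25 calendar days to 6 January 2027 gives 31 January 2027, which is the last day of the cure period.
The date termination becomes effective: 8 business days after Sunday, 31 January 2027, skipping weekends — Feb 1, Feb 2, Feb 3, Feb 4, Feb 5, Feb 8, Feb 9, Feb 10 — lands on Wednesday, 10 February 2027.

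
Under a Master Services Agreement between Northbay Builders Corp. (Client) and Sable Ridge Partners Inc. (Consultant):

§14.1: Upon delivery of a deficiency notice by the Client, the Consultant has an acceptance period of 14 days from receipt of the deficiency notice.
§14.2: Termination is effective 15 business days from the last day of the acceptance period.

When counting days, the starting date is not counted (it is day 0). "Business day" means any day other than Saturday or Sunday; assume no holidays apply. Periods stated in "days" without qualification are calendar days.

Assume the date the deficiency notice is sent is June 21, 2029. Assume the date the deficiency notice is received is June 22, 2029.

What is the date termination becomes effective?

The last day of the acceptance period: 14 calendar days after June 22, 2029 is July 6, 2029.
The date termination becomes effective: 15 business days after Friday, July 6, 2029, skipping weekends — Jul 9, Jul 10, Jul 11, Jul 12, …, Jul 25, Jul 26, Jul 27 — lands on Friday, July 27, 2029.

July 27, 2029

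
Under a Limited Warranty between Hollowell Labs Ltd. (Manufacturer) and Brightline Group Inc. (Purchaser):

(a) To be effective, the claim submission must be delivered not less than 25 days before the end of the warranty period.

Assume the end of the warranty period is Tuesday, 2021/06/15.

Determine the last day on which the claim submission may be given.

2021/05/21

Counting back 25 calendar days from 2021/06/15 gives 2021/05/21.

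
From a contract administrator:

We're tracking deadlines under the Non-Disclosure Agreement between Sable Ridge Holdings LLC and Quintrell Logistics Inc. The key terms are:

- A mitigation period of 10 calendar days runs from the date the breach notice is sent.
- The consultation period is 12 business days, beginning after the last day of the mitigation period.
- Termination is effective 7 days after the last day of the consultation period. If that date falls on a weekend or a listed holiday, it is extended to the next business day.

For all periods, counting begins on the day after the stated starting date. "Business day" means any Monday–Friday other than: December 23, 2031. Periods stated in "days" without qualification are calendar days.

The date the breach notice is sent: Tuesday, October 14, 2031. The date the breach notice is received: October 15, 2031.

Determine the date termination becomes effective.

November 18, 2031

The last day of the mitigation period: October 14, 2031 + 10 days = October 24, 2031.
From Friday, October 24, 2031, 12 business days (Oct 27, Oct 28, Oct 29, Oct 30, …, Nov 7, Nov 10, Nov 11, skipping weekends) brings us to Tuesday, November 11, 2031, which is the last day of the consultation period.
Adding 7 calendar days to November 11, 2031 gives November 18, 2031, which is the date termination becomes effective. November 18, 2031 is a Tuesday and is not a listed holiday, so no roll-forward applies.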